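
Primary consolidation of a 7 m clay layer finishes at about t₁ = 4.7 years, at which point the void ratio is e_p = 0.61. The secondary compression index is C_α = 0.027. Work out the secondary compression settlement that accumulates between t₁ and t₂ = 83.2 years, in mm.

Secondary compression: S_s = C_α·H/(1+e_p)·log₁₀(t₂/t₁)
S_s = 0.027×7/(1+0.61)×log₁₀(83.2/4.7)
    = 0.1174 × 1.248 = 0.1465 m

S_s ≈ 147 mm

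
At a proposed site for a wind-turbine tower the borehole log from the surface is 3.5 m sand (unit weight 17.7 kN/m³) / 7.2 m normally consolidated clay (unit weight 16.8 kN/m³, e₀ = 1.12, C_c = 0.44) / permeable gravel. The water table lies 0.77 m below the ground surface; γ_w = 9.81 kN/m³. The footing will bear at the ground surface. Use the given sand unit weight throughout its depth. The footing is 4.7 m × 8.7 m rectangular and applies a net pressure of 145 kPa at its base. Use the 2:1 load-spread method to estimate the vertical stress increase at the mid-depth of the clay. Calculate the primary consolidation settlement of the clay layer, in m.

S_c ≈ 0.275 m

Mid-depth of clay below the ground surface: z = 3.5 + 7.2/2 = 7.1 m.
Total vertical stress at mid-clay: σ_v = 17.7×3.5 + 16.8×3.6 = 122.43 kPa.
Pore pressure: u = 9.81×(7.1 − 0.77) = 62.097 kPa.
Initial effective stress: σ'_0 = σ_v − u = 122.43 − 62.097 = 60.333 kPa.
Stress increase at mid-clay by the 2:1 spreading method:
Δσ = qBL/((B+z)(L+z)) = 145×4.7×8.7/((4.7+7.1)(8.7+7.1)) = 31.801 kPa
Final effective stress: σ'_f = σ'_0 + Δσ = 60.333 + 31.801 = 92.134 kPa.
Normally consolidated clay, so the full stress increment lies on the virgin compression line:
S_c = C_c·H/(1+e₀)·log₁₀(σ'_f/σ'_0) = 0.44×7.2/(1+1.12)×log₁₀(92.134/60.333)
    = 1.4943 × 0.18387 = 0.2748 m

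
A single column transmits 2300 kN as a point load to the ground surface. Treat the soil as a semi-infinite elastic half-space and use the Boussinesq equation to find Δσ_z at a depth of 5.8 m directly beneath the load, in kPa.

Boussinesq vertical stress below a point load on an elastic half-space:
Δσ_z = 3P/(2πz²) · [1 + (r/z)²]^(−5/2)
r/z = 0/5.8 = 0; [1+(r/z)²]^(−5/2) = 1.
Δσ_z = 3×2300/(2π×5.8²) × 1 = 32.645 × 1 = 32.65 kPa

Δσ_z ≈ 32.6 kPa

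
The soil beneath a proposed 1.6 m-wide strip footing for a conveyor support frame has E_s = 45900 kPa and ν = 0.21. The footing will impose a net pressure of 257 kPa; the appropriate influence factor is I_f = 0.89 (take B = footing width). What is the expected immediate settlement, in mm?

S_e ≈ 7.62 mm

Immediate (elastic) settlement: S_e = q·B·(1−ν²)/E_s · I_f.
S_e = 257 × 1.6 × (1 − 0.21²) / 45900 × 0.89
    = 257 × 1.6 × 0.9559 / 45900 × 0.89
    = 0.007622 m = 7.622 mm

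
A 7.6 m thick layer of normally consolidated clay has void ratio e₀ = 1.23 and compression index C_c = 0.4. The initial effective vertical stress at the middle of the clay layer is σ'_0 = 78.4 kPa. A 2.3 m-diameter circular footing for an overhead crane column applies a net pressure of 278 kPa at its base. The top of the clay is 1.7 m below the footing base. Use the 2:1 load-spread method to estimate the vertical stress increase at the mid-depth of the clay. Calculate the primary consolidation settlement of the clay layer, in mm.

Mid-depth of clay below the footing base: z = 1.7 + 7.6/2 = 5.5 m.
Stress increase at mid-clay by the 2:1 spreading method:
Δσ ≈ qD²/(D+z)² = 278×2.3²/(2.3+5.5)² = 24.172 kPa
Final effective stress: σ'_f = σ'_0 + Δσ = 78.4 + 24.172 = 102.57 kPa.
Normally consolidated clay, so the full stress increment lies on the virgin compression line:
S_c = C_c·H/(1+e₀)·log₁₀(σ'_f/σ'_0) = 0.4×7.6/(1+1.23)×log₁₀(102.57/78.4)
    = 1.3632 × 0.1167 = 0.1591 m

S_c ≈ 159 mm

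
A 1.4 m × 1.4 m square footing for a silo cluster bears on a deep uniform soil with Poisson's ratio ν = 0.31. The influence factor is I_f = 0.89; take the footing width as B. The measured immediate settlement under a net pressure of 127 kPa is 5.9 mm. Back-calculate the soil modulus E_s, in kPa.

S_e = q·B·(1−ν²)/E_s · I_f  ⇒  E_s = q·B·(1−ν²)·I_f / S_e.
E_s = 127 × 1.4 × 0.9039 × 0.89 / 0.0059 = 24240 kPa

E_s ≈ 24200 kPa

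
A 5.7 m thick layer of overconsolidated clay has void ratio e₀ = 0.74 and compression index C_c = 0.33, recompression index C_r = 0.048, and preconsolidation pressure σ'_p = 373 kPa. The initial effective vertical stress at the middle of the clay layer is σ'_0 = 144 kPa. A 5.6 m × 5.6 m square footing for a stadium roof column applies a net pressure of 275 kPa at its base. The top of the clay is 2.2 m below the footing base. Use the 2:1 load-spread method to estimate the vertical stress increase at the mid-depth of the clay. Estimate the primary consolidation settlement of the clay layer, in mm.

S_c ≈ 29 mm

Mid-depth of clay below the footing base: z = 2.2 + 5.7/2 = 5.05 m.
Stress increase at mid-clay by the 2:1 spreading method:
Δσ = qBL/((B+z)(L+z)) = 275×5.6×5.6/((5.6+5.05)(5.6+5.05)) = 76.034 kPa
Final effective stress: σ'_f = 144 + 76.034 = 220.03 kPa.
σ'_f = 220.03 ≤ σ'_p = 373 kPa, so the clay remains overconsolidated and only the recompression index applies:
S_c = C_r·H/(1+e₀)·log₁₀(σ'_f/σ'_0) = 0.048×5.7/1.74×log₁₀(220.03/144)
    = 0.15724 × 0.18412 = 0.02895 m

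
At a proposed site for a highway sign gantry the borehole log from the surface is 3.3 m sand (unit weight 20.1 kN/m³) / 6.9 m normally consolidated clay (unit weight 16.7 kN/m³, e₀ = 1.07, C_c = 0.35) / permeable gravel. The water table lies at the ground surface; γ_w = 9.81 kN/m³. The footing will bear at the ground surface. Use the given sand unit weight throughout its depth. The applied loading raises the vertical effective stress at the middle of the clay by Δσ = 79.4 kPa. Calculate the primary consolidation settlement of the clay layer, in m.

S_c ≈ 0.438 m

Mid-depth of clay below the ground surface: z = 3.3 + 6.9/2 = 6.75 m.
Total vertical stress at mid-clay: σ_v = 20.1×3.3 + 16.7×3.45 = 123.94 kPa.
Pore pressure: u = 9.81×(6.75 − 0) = 66.218 kPa.
Initial effective stress: σ'_0 = σ_v − u = 123.94 − 66.218 = 57.722 kPa.
Final effective stress: σ'_f = σ'_0 + Δσ = 57.722 + 79.4 = 137.12 kPa.
Normally consolidated clay, so the full stress increment lies on the virgin compression line:
S_c = C_c·H/(1+e₀)·log₁₀(σ'_f/σ'_0) = 0.35×6.9/(1+1.07)×log₁₀(137.12/57.722)
    = 1.1667 × 0.37576 = 0.4384 m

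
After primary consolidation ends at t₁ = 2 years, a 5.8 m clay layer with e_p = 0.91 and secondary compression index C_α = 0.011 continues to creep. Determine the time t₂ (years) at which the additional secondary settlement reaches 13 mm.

S_s = C_α·H/(1+e_p)·log₁₀(t₂/t₁) ⇒ log₁₀(t₂/t₁) = S_s·(1+e_p)/(C_α·H).
log₁₀(t₂/t₁) = 0.013 × (1+0.91) / (0.011×5.8) = 0.3892
t₂ = t₁ × 10^0.3892 = 2 × 2.45 = 4.9 years

t₂ ≈ 4.9 years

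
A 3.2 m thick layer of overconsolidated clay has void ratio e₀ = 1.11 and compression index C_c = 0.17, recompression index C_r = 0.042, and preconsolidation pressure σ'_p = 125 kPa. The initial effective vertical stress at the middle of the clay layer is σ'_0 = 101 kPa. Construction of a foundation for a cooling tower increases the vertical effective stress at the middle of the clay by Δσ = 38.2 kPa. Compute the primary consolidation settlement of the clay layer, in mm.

Final effective stress: σ'_f = 101 + 38.2 = 139.2 kPa.
σ'_f = 139.2 > σ'_p = 125 kPa, so the stress path crosses the preconsolidation pressure — recompression up to σ'_p, then virgin compression beyond:
S_c = H/(1+e₀)·[C_r·log₁₀(σ'_p/σ'_0) + C_c·log₁₀(σ'_f/σ'_p)]
    = 3.2/2.11 × [0.042×log₁₀(125/101) + 0.17×log₁₀(139.2/125)]
    = 1.5166 × [0.0038887 + 0.007944] = 0.01795 m

S_c ≈ 17.9 mm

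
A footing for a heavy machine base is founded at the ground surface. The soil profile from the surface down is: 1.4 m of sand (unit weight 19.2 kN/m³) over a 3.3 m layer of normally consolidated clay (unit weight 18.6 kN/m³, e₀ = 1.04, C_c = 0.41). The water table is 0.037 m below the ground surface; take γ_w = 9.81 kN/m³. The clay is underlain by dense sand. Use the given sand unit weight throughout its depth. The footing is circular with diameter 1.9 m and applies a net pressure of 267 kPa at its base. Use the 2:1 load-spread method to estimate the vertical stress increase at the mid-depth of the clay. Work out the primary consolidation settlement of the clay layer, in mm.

Mid-depth of clay below the ground surface: z = 1.4 + 3.3/2 = 3.05 m.
Total vertical stress at mid-clay: σ_v = 19.2×1.4 + 18.6×1.65 = 57.57 kPa.
Pore pressure: u = 9.81×(3.05 − 0.037) = 29.558 kPa.
Initial effective stress: σ'_0 = σ_v − u = 57.57 − 29.558 = 28.012 kPa.
Stress increase at mid-clay by the 2:1 spreading method:
Δσ ≈ qD²/(D+z)² = 267×1.9²/(1.9+3.05)² = 39.338 kPa
Final effective stress: σ'_f = σ'_0 + Δσ = 28.012 + 39.338 = 67.35 kPa.
Normally consolidated clay, so the full stress increment lies on the virgin compression line:
S_c = C_c·H/(1+e₀)·log₁₀(σ'_f/σ'_0) = 0.41×3.3/(1+1.04)×log₁₀(67.35/28.012)
    = 0.66324 × 0.38099 = 0.2527 m

S_c ≈ 253 mm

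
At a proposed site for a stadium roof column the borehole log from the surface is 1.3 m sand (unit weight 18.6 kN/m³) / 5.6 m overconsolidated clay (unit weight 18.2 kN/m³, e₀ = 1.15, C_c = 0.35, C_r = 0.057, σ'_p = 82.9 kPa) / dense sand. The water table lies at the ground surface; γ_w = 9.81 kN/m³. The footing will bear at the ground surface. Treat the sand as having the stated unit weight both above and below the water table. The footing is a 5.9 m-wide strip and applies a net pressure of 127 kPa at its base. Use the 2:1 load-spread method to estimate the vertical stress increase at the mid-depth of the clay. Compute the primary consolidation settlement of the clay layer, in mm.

S_c ≈ 167 mm

Mid-depth of clay below the ground surface: z = 1.3 + 5.6/2 = 4.1 m.
Total vertical stress at mid-clay: σ_v = 18.6×1.3 + 18.2×2.8 = 75.14 kPa.
Pore pressure: u = 9.81×(4.1 − 0) = 40.221 kPa.
Initial effective stress: σ'_0 = σ_v − u = 75.14 − 40.221 = 34.919 kPa.
Stress increase at mid-clay by the 2:1 spreading method:
Δσ = qB/(B+z) = 127×5.9/(5.9+4.1) = 74.93 kPa
Final effective stress: σ'_f = 34.919 + 74.93 = 109.85 kPa.
σ'_f = 109.85 > σ'_p = 82.9 kPa, so the stress path crosses the preconsolidation pressure — recompression up to σ'_p, then virgin compression beyond:
S_c = H/(1+e₀)·[C_r·log₁₀(σ'_p/σ'_0) + C_c·log₁₀(σ'_f/σ'_p)]
    = 5.6/2.15 × [0.057×log₁₀(82.9/34.919) + 0.35×log₁₀(109.85/82.9)]
    = 2.6047 × [0.021403 + 0.042786] = 0.1672 m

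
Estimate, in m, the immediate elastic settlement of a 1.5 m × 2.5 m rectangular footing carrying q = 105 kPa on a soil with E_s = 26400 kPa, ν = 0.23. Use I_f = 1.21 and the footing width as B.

Immediate (elastic) settlement: S_e = q·B·(1−ν²)/E_s · I_f.
S_e = 105 × 1.5 × (1 − 0.23²) / 26400 × 1.21
    = 105 × 1.5 × 0.9471 / 26400 × 1.21
    = 0.006837 m

S_e ≈ 0.00684 m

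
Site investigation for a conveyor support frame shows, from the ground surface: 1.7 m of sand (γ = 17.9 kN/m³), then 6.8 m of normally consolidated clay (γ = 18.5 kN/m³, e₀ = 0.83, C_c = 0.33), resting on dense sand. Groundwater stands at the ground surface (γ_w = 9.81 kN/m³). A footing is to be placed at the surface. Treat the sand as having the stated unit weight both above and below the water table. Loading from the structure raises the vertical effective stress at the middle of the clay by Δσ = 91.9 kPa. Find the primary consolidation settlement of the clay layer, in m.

S_c ≈ 0.606 m

Mid-depth of clay below the ground surface: z = 1.7 + 6.8/2 = 5.1 m.
Total vertical stress at mid-clay: σ_v = 17.9×1.7 + 18.5×3.4 = 93.33 kPa.
Pore pressure: u = 9.81×(5.1 − 0) = 50.031 kPa.
Initial effective stress: σ'_0 = σ_v − u = 93.33 − 50.031 = 43.299 kPa.
Final effective stress: σ'_f = σ'_0 + Δσ = 43.299 + 91.9 = 135.2 kPa.
Normally consolidated clay, so the full stress increment lies on the virgin compression line:
S_c = C_c·H/(1+e₀)·log₁₀(σ'_f/σ'_0) = 0.33×6.8/(1+0.83)×log₁₀(135.2/43.299)
    = 1.2262 × 0.4945 = 0.6064 m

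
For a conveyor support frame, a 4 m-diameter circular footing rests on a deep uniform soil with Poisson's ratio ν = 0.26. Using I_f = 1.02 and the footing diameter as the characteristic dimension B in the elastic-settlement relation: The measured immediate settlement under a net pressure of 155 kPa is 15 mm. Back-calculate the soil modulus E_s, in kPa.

S_e = q·B·(1−ν²)/E_s · I_f  ⇒  E_s = q·B·(1−ν²)·I_f / S_e.
E_s = 155 × 4 × 0.9324 × 1.02 / 0.015 = 39310 kPa

E_s ≈ 39300 kPa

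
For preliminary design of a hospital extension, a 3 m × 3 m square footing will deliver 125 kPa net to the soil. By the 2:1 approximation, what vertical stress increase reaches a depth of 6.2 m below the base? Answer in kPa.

By the 2:1 method the load spreads at 1 horizontal : 2 vertical, so at depth z the loaded area has grown by z in each plan dimension:
Δσ = qBL/((B+z)(L+z)) = 125×3×3/((3+6.2)(3+6.2)) = 13.292 kPa

Δσ_z ≈ 13.3 kPa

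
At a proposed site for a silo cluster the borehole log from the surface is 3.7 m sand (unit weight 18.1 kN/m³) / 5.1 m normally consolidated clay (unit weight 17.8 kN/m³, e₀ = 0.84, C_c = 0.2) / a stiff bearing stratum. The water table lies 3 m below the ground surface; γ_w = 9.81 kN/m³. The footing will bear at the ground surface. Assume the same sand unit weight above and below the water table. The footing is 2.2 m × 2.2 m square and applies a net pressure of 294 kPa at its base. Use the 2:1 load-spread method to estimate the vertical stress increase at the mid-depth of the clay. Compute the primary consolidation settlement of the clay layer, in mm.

S_c ≈ 53.3 mm

Mid-depth of clay below the ground surface: z = 3.7 + 5.1/2 = 6.25 m.
Total vertical stress at mid-clay: σ_v = 18.1×3.7 + 17.8×2.55 = 112.36 kPa.
Pore pressure: u = 9.81×(6.25 − 3) = 31.883 kPa.
Initial effective stress: σ'_0 = σ_v − u = 112.36 − 31.883 = 80.477 kPa.
Stress increase at mid-clay by the 2:1 spreading method:
Δσ = qBL/((B+z)(L+z)) = 294×2.2×2.2/((2.2+6.25)(2.2+6.25)) = 19.929 kPa
Final effective stress: σ'_f = σ'_0 + Δσ = 80.477 + 19.929 = 100.41 kPa.
Normally consolidated clay, so the full stress increment lies on the virgin compression line:
S_c = C_c·H/(1+e₀)·log₁₀(σ'_f/σ'_0) = 0.2×5.1/(1+0.84)×log₁₀(100.41/80.477)
    = 0.55435 × 0.096105 = 0.05328 m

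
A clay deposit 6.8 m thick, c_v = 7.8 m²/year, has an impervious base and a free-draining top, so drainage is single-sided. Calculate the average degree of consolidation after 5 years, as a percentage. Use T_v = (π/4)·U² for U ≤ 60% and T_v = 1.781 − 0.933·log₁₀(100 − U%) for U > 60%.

U ≈ 89.9 %

Drainage path length: H_d = H = 6.8 m (single drainage).
T_v = c_v·t/H_d² = 7.8×5/6.8² = 0.84343.
T_v = 0.84343 corresponds to the U > 60% branch:
U = 1 − 10^((1.781 − T_v)/0.933)/100 = 0.8989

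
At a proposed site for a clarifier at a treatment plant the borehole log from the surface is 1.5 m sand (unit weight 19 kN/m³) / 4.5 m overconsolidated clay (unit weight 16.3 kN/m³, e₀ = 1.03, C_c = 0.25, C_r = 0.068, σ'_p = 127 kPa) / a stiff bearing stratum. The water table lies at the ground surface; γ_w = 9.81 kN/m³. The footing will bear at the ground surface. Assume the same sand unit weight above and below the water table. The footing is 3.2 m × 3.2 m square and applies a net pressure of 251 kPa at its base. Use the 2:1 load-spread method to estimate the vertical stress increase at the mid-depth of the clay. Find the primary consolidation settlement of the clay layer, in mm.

Mid-depth of clay below the ground surface: z = 1.5 + 4.5/2 = 3.75 m.
Total vertical stress at mid-clay: σ_v = 19×1.5 + 16.3×2.25 = 65.175 kPa.
Pore pressure: u = 9.81×(3.75 − 0) = 36.788 kPa.
Initial effective stress: σ'_0 = σ_v − u = 65.175 − 36.788 = 28.387 kPa.
Stress increase at mid-clay by the 2:1 spreading method:
Δσ = qBL/((B+z)(L+z)) = 251×3.2×3.2/((3.2+3.75)(3.2+3.75)) = 53.211 kPa
Final effective stress: σ'_f = 28.387 + 53.211 = 81.598 kPa.
σ'_f = 81.598 ≤ σ'_p = 127 kPa, so the clay remains overconsolidated and only the recompression index applies:
S_c = C_r·H/(1+e₀)·log₁₀(σ'_f/σ'_0) = 0.068×4.5/2.03×log₁₀(81.598/28.387)
    = 0.15074 × 0.45856 = 0.06912 m

S_c ≈ 69.1 mm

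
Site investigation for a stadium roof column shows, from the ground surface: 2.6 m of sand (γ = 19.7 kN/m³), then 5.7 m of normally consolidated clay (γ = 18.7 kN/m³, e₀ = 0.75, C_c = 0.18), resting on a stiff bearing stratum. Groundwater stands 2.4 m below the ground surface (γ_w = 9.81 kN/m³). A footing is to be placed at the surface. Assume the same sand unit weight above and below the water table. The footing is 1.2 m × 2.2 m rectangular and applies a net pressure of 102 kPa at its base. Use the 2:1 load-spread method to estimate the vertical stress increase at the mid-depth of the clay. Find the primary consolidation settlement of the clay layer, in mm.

S_c ≈ 17.5 mm

Mid-depth of clay below the ground surface: z = 2.6 + 5.7/2 = 5.45 m.
Total vertical stress at mid-clay: σ_v = 19.7×2.6 + 18.7×2.85 = 104.52 kPa.
Pore pressure: u = 9.81×(5.45 − 2.4) = 29.921 kPa.
Initial effective stress: σ'_0 = σ_v − u = 104.52 − 29.921 = 74.599 kPa.
Stress increase at mid-clay by the 2:1 spreading method:
Δσ = qBL/((B+z)(L+z)) = 102×1.2×2.2/((1.2+5.45)(2.2+5.45)) = 5.2932 kPa
Final effective stress: σ'_f = σ'_0 + Δσ = 74.599 + 5.2932 = 79.892 kPa.
Normally consolidated clay, so the full stress increment lies on the virgin compression line:
S_c = C_c·H/(1+e₀)·log₁₀(σ'_f/σ'_0) = 0.18×5.7/(1+0.75)×log₁₀(79.892/74.599)
    = 0.58629 × 0.02977 = 0.01745 m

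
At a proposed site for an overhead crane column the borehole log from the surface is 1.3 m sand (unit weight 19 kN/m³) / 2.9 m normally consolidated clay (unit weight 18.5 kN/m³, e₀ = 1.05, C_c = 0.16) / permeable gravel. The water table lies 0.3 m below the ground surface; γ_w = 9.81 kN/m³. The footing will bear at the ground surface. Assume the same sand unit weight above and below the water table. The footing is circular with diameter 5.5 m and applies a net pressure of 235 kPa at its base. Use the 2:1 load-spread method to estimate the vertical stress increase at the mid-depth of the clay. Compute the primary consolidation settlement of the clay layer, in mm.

Mid-depth of clay below the ground surface: z = 1.3 + 2.9/2 = 2.75 m.
Total vertical stress at mid-clay: σ_v = 19×1.3 + 18.5×1.45 = 51.525 kPa.
Pore pressure: u = 9.81×(2.75 − 0.3) = 24.035 kPa.
Initial effective stress: σ'_0 = σ_v − u = 51.525 − 24.035 = 27.49 kPa.
Stress increase at mid-clay by the 2:1 spreading method:
Δσ ≈ qD²/(D+z)² = 235×5.5²/(5.5+2.75)² = 104.44 kPa
Final effective stress: σ'_f = σ'_0 + Δσ = 27.49 + 104.44 = 131.93 kPa.
Normally consolidated clay, so the full stress increment lies on the virgin compression line:
S_c = C_c·H/(1+e₀)·log₁₀(σ'_f/σ'_0) = 0.16×2.9/(1+1.05)×log₁₀(131.93/27.49)
    = 0.22634 × 0.68117 = 0.1542 m

S_c ≈ 154 mm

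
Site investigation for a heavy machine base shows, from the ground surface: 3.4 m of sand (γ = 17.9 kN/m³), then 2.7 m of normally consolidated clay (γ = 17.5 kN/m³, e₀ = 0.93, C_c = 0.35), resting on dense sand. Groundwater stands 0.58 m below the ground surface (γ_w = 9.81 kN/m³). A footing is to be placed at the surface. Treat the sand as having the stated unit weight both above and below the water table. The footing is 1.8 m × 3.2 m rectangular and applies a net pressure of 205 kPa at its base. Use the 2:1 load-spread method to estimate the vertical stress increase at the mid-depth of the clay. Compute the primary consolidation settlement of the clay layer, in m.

Mid-depth of clay below the ground surface: z = 3.4 + 2.7/2 = 4.75 m.
Total vertical stress at mid-clay: σ_v = 17.9×3.4 + 17.5×1.35 = 84.485 kPa.
Pore pressure: u = 9.81×(4.75 − 0.58) = 40.908 kPa.
Initial effective stress: σ'_0 = σ_v − u = 84.485 − 40.908 = 43.577 kPa.
Stress increase at mid-clay by the 2:1 spreading method:
Δσ = qBL/((B+z)(L+z)) = 205×1.8×3.2/((1.8+4.75)(3.2+4.75)) = 22.676 kPa
Final effective stress: σ'_f = σ'_0 + Δσ = 43.577 + 22.676 = 66.253 kPa.
Normally consolidated clay, so the full stress increment lies on the virgin compression line:
S_c = C_c·H/(1+e₀)·log₁₀(σ'_f/σ'_0) = 0.35×2.7/(1+0.93)×log₁₀(66.253/43.577)
    = 0.48964 × 0.18195 = 0.08909 m

S_c ≈ 0.0891 m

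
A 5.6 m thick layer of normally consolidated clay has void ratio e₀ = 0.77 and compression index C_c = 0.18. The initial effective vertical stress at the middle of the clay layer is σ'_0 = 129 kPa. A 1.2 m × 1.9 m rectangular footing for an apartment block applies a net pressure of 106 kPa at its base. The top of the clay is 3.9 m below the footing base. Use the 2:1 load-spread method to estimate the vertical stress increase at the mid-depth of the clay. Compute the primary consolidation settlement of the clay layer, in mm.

Mid-depth of clay below the footing base: z = 3.9 + 5.6/2 = 6.7 m.
Stress increase at mid-clay by the 2:1 spreading method:
Δσ = qBL/((B+z)(L+z)) = 106×1.2×1.9/((1.2+6.7)(1.9+6.7)) = 3.5573 kPa
Final effective stress: σ'_f = σ'_0 + Δσ = 129 + 3.5573 = 132.56 kPa.
Normally consolidated clay, so the full stress increment lies on the virgin compression line:
S_c = C_c·H/(1+e₀)·log₁₀(σ'_f/σ'_0) = 0.18×5.6/(1+0.77)×log₁₀(132.56/129)
    = 0.56949 × 0.011823 = 0.006733 m

S_c ≈ 6.73 mm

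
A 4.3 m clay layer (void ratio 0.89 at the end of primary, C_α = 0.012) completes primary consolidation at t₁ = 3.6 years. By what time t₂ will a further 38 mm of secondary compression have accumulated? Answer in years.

S_s = C_α·H/(1+e_p)·log₁₀(t₂/t₁) ⇒ log₁₀(t₂/t₁) = S_s·(1+e_p)/(C_α·H).
log₁₀(t₂/t₁) = 0.038 × (1+0.89) / (0.012×4.3) = 1.392
t₂ = t₁ × 10^1.392 = 3.6 × 24.65 = 88.75 years

t₂ ≈ 88.7 years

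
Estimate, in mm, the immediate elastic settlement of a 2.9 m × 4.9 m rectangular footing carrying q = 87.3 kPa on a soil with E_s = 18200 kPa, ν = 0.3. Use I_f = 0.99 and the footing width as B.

S_e ≈ 12.5 mm

Immediate (elastic) settlement: S_e = q·B·(1−ν²)/E_s · I_f.
S_e = 87.3 × 2.9 × (1 − 0.3²) / 18200 × 0.99
    = 87.3 × 2.9 × 0.91 / 18200 × 0.99
    = 0.01253 m = 12.53 mm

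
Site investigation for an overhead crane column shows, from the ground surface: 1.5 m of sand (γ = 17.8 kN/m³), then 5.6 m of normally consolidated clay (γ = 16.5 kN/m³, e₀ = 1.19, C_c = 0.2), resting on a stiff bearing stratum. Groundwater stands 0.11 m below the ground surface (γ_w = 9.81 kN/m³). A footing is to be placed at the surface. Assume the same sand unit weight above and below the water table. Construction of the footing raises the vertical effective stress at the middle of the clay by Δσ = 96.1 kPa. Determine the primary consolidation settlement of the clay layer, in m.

Mid-depth of clay below the ground surface: z = 1.5 + 5.6/2 = 4.3 m.
Total vertical stress at mid-clay: σ_v = 17.8×1.5 + 16.5×2.8 = 72.9 kPa.
Pore pressure: u = 9.81×(4.3 − 0.11) = 41.104 kPa.
Initial effective stress: σ'_0 = σ_v − u = 72.9 − 41.104 = 31.796 kPa.
Final effective stress: σ'_f = σ'_0 + Δσ = 31.796 + 96.1 = 127.9 kPa.
Normally consolidated clay, so the full stress increment lies on the virgin compression line:
S_c = C_c·H/(1+e₀)·log₁₀(σ'_f/σ'_0) = 0.2×5.6/(1+1.19)×log₁₀(127.9/31.796)
    = 0.51142 × 0.6045 = 0.3092 m

S_c ≈ 0.309 m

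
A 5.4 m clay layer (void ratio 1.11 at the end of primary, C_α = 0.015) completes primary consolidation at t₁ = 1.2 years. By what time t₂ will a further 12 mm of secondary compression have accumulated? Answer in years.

t₂ ≈ 2.46 years

S_s = C_α·H/(1+e_p)·log₁₀(t₂/t₁) ⇒ log₁₀(t₂/t₁) = S_s·(1+e_p)/(C_α·H).
log₁₀(t₂/t₁) = 0.012 × (1+1.11) / (0.015×5.4) = 0.3126
t₂ = t₁ × 10^0.3126 = 1.2 × 2.054 = 2.465 years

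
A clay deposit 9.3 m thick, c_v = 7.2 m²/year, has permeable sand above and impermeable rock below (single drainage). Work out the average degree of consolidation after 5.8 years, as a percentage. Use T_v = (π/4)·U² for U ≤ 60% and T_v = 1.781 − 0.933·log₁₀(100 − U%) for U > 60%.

U ≈ 75.4 %

Drainage path length: H_d = H = 9.3 m (single drainage).
T_v = c_v·t/H_d² = 7.2×5.8/9.3² = 0.48283.
T_v = 0.48283 corresponds to the U > 60% branch:
U = 1 − 10^((1.781 − T_v)/0.933)/100 = 0.7537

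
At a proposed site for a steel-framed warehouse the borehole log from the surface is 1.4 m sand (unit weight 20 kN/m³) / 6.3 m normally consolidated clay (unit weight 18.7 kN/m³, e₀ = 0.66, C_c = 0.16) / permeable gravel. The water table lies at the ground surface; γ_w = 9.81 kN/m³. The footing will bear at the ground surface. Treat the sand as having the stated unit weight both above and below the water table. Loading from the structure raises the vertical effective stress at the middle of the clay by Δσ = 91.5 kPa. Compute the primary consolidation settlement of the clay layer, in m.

S_c ≈ 0.304 m

Mid-depth of clay below the ground surface: z = 1.4 + 6.3/2 = 4.55 m.
Total vertical stress at mid-clay: σ_v = 20×1.4 + 18.7×3.15 = 86.905 kPa.
Pore pressure: u = 9.81×(4.55 − 0) = 44.636 kPa.
Initial effective stress: σ'_0 = σ_v − u = 86.905 − 44.636 = 42.269 kPa.
Final effective stress: σ'_f = σ'_0 + Δσ = 42.269 + 91.5 = 133.77 kPa.
Normally consolidated clay, so the full stress increment lies on the virgin compression line:
S_c = C_c·H/(1+e₀)·log₁₀(σ'_f/σ'_0) = 0.16×6.3/(1+0.66)×log₁₀(133.77/42.269)
    = 0.60723 × 0.50034 = 0.3038 m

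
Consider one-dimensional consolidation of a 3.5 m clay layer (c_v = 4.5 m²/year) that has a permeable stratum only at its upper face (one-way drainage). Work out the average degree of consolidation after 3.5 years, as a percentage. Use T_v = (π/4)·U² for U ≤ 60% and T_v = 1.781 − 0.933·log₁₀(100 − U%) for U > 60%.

Drainage path length: H_d = H = 3.5 m (single drainage).
T_v = c_v·t/H_d² = 4.5×3.5/3.5² = 1.2857.
T_v = 1.2857 corresponds to the U > 60% branch:
U = 1 − 10^((1.781 − T_v)/0.933)/100 = 0.966

U ≈ 96.6 %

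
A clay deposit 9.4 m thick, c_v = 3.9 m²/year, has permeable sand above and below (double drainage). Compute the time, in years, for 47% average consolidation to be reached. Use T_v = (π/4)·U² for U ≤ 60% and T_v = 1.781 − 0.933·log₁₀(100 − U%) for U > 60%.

Drainage path length: H_d = H/2 = 4.7 m (double drainage).
U ≤ 60%: T_v = (π/4)·U² = (π/4)×0.47² = 0.17349.
t = T_v·H_d²/c_v = 0.17349×4.7²/3.9 = 0.9827 years.

t ≈ 0.983 years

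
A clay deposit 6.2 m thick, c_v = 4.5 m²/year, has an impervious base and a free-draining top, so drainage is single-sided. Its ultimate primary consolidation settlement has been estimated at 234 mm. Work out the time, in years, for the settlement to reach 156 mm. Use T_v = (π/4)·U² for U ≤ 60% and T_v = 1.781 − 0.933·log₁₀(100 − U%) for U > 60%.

t ≈ 3.08 years

Drainage path length: H_d = H = 6.2 m (single drainage).
U = S(t)/S_ult = 156/234 = 0.6667.
U > 60%: T_v = 1.781 − 0.933·log₁₀(100 − 66.667) = 0.36015.
t = T_v·H_d²/c_v = 0.36015×6.2²/4.5 = 3.076 years.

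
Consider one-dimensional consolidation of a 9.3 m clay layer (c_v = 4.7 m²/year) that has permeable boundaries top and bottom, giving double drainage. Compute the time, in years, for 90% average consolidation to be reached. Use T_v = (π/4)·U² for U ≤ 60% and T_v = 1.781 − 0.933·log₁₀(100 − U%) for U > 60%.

Drainage path length: H_d = H/2 = 4.65 m (double drainage).
U > 60%: T_v = 1.781 − 0.933·log₁₀(100 − 90) = 0.848.
t = T_v·H_d²/c_v = 0.848×4.65²/4.7 = 3.901 years.

t ≈ 3.9 years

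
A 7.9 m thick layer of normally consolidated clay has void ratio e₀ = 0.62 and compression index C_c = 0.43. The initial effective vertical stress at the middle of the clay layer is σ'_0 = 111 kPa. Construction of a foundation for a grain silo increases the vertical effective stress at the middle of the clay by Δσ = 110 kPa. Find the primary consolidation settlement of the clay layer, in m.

S_c ≈ 0.627 m

Final effective stress: σ'_f = σ'_0 + Δσ = 111 + 110 = 221 kPa.
Normally consolidated clay, so the full stress increment lies on the virgin compression line:
S_c = C_c·H/(1+e₀)·log₁₀(σ'_f/σ'_0) = 0.43×7.9/(1+0.62)×log₁₀(221/111)
    = 2.0969 × 0.29907 = 0.6271 m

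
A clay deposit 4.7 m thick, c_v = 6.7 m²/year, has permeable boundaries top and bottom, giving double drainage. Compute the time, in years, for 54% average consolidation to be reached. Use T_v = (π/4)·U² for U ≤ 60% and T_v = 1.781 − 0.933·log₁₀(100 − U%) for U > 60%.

t ≈ 0.189 years

Drainage path length: H_d = H/2 = 2.35 m (double drainage).
U ≤ 60%: T_v = (π/4)·U² = (π/4)×0.54² = 0.22902.
t = T_v·H_d²/c_v = 0.22902×2.35²/6.7 = 0.1888 years.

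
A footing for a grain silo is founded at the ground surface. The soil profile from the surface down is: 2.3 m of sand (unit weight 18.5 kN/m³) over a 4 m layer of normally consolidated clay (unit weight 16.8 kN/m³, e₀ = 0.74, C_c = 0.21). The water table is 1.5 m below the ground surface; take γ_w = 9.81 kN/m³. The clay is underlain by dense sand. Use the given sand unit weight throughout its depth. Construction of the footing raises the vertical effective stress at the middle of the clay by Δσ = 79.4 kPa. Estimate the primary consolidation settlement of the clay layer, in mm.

Mid-depth of clay below the ground surface: z = 2.3 + 4/2 = 4.3 m.
Total vertical stress at mid-clay: σ_v = 18.5×2.3 + 16.8×2 = 76.15 kPa.
Pore pressure: u = 9.81×(4.3 − 1.5) = 27.468 kPa.
Initial effective stress: σ'_0 = σ_v − u = 76.15 − 27.468 = 48.682 kPa.
Final effective stress: σ'_f = σ'_0 + Δσ = 48.682 + 79.4 = 128.08 kPa.
Normally consolidated clay, so the full stress increment lies on the virgin compression line:
S_c = C_c·H/(1+e₀)·log₁₀(σ'_f/σ'_0) = 0.21×4/(1+0.74)×log₁₀(128.08/48.682)
    = 0.48276 × 0.42011 = 0.2028 m

S_c ≈ 203 mm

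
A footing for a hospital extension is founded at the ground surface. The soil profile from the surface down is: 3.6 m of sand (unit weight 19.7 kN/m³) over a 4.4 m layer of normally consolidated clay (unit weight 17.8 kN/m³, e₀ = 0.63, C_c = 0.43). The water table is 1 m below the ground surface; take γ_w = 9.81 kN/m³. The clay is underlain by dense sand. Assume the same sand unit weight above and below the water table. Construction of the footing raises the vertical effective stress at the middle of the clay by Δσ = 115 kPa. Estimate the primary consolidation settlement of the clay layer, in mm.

S_c ≈ 524 mm

Mid-depth of clay below the ground surface: z = 3.6 + 4.4/2 = 5.8 m.
Total vertical stress at mid-clay: σ_v = 19.7×3.6 + 17.8×2.2 = 110.08 kPa.
Pore pressure: u = 9.81×(5.8 − 1) = 47.088 kPa.
Initial effective stress: σ'_0 = σ_v − u = 110.08 − 47.088 = 62.992 kPa.
Final effective stress: σ'_f = σ'_0 + Δσ = 62.992 + 115 = 177.99 kPa.
Normally consolidated clay, so the full stress increment lies on the virgin compression line:
S_c = C_c·H/(1+e₀)·log₁₀(σ'_f/σ'_0) = 0.43×4.4/(1+0.63)×log₁₀(177.99/62.992)
    = 1.1607 × 0.45111 = 0.5236 m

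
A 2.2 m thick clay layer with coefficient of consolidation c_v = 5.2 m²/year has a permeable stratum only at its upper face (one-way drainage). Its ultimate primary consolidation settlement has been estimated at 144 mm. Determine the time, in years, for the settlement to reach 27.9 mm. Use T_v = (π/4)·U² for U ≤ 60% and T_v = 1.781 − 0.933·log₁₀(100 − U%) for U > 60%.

Drainage path length: H_d = H = 2.2 m (single drainage).
U = S(t)/S_ult = 27.9/144 = 0.1937.
U ≤ 60%: T_v = (π/4)·U² = (π/4)×0.19375² = 0.029483.
t = T_v·H_d²/c_v = 0.029483×2.2²/5.2 = 0.02744 years.

t ≈ 0.0274 years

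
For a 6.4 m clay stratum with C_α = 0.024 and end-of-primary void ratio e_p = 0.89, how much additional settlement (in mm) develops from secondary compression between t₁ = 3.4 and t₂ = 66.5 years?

Secondary compression: S_s = C_α·H/(1+e_p)·log₁₀(t₂/t₁)
S_s = 0.024×6.4/(1+0.89)×log₁₀(66.5/3.4)
    = 0.08127 × 1.291 = 0.1049 m

S_s ≈ 105 mm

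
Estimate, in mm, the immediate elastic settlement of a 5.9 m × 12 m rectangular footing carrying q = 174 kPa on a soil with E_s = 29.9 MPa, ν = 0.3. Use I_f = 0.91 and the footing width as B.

S_e ≈ 28.4 mm

Immediate (elastic) settlement: S_e = q·B·(1−ν²)/E_s · I_f.
E_s = 29.9 MPa = 29900 kPa.
S_e = 174 × 5.9 × (1 − 0.3²) / 29900 × 0.91
    = 174 × 5.9 × 0.91 / 29900 × 0.91
    = 0.02843 m = 28.43 mm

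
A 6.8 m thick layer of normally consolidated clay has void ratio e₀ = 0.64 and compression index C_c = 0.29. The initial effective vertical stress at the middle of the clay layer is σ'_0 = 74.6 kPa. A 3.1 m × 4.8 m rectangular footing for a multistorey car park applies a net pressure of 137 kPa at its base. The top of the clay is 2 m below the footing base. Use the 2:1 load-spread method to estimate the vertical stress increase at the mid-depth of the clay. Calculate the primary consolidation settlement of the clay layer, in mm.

Mid-depth of clay below the footing base: z = 2 + 6.8/2 = 5.4 m.
Stress increase at mid-clay by the 2:1 spreading method:
Δσ = qBL/((B+z)(L+z)) = 137×3.1×4.8/((3.1+5.4)(4.8+5.4)) = 23.513 kPa
Final effective stress: σ'_f = σ'_0 + Δσ = 74.6 + 23.513 = 98.113 kPa.
Normally consolidated clay, so the full stress increment lies on the virgin compression line:
S_c = C_c·H/(1+e₀)·log₁₀(σ'_f/σ'_0) = 0.29×6.8/(1+0.64)×log₁₀(98.113/74.6)
    = 1.2024 × 0.11899 = 0.1431 m

S_c ≈ 143 mm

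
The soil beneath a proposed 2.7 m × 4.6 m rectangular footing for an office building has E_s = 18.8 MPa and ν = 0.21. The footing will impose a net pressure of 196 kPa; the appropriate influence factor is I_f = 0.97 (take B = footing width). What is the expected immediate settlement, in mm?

Immediate (elastic) settlement: S_e = q·B·(1−ν²)/E_s · I_f.
E_s = 18.8 MPa = 18800 kPa.
S_e = 196 × 2.7 × (1 − 0.21²) / 18800 × 0.97
    = 196 × 2.7 × 0.9559 / 18800 × 0.97
    = 0.0261 m = 26.1 mm

S_e ≈ 26.1 mm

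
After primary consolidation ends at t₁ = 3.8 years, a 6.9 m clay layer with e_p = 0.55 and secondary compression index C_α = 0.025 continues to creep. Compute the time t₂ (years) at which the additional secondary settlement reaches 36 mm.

S_s = C_α·H/(1+e_p)·log₁₀(t₂/t₁) ⇒ log₁₀(t₂/t₁) = S_s·(1+e_p)/(C_α·H).
log₁₀(t₂/t₁) = 0.036 × (1+0.55) / (0.025×6.9) = 0.3235
t₂ = t₁ × 10^0.3235 = 3.8 × 2.106 = 8.003 years

t₂ ≈ 8 years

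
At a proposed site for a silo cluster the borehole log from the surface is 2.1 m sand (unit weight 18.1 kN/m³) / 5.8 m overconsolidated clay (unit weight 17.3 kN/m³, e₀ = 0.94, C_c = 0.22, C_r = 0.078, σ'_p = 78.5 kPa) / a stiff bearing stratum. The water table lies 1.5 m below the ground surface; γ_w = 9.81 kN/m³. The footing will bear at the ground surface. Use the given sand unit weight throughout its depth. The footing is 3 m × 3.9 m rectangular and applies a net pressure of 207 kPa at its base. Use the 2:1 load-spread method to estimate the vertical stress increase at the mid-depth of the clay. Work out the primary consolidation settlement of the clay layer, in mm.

Mid-depth of clay below the ground surface: z = 2.1 + 5.8/2 = 5 m.
Total vertical stress at mid-clay: σ_v = 18.1×2.1 + 17.3×2.9 = 88.18 kPa.
Pore pressure: u = 9.81×(5 − 1.5) = 34.335 kPa.
Initial effective stress: σ'_0 = σ_v − u = 88.18 − 34.335 = 53.845 kPa.
Stress increase at mid-clay by the 2:1 spreading method:
Δσ = qBL/((B+z)(L+z)) = 207×3×3.9/((3+5)(3.9+5)) = 34.015 kPa
Final effective stress: σ'_f = 53.845 + 34.015 = 87.86 kPa.
σ'_f = 87.86 > σ'_p = 78.5 kPa, so the stress path crosses the preconsolidation pressure — recompression up to σ'_p, then virgin compression beyond:
S_c = H/(1+e₀)·[C_r·log₁₀(σ'_p/σ'_0) + C_c·log₁₀(σ'_f/σ'_p)]
    = 5.8/1.94 × [0.078×log₁₀(78.5/53.845) + 0.22×log₁₀(87.86/78.5)]
    = 2.9897 × [0.01277 + 0.010763] = 0.07036 m

S_c ≈ 70.4 mm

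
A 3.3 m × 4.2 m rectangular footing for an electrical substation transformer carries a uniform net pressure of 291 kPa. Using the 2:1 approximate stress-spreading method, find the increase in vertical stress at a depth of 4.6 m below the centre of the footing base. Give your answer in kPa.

Δσ_z ≈ 58 kPa

By the 2:1 method the load spreads at 1 horizontal : 2 vertical, so at depth z the loaded area has grown by z in each plan dimension:
Δσ = qBL/((B+z)(L+z)) = 291×3.3×4.2/((3.3+4.6)(4.2+4.6)) = 58.016 kPa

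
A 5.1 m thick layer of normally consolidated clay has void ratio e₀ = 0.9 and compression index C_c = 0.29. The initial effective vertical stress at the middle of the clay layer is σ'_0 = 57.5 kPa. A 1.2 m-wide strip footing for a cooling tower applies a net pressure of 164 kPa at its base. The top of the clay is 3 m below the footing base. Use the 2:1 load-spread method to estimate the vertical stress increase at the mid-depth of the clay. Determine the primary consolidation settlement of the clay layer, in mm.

S_c ≈ 139 mm

Mid-depth of clay below the footing base: z = 3 + 5.1/2 = 5.55 m.
Stress increase at mid-clay by the 2:1 spreading method:
Δσ = qB/(B+z) = 164×1.2/(1.2+5.55) = 29.156 kPa
Final effective stress: σ'_f = σ'_0 + Δσ = 57.5 + 29.156 = 86.656 kPa.
Normally consolidated clay, so the full stress increment lies on the virgin compression line:
S_c = C_c·H/(1+e₀)·log₁₀(σ'_f/σ'_0) = 0.29×5.1/(1+0.9)×log₁₀(86.656/57.5)
    = 0.77842 × 0.17813 = 0.1387 m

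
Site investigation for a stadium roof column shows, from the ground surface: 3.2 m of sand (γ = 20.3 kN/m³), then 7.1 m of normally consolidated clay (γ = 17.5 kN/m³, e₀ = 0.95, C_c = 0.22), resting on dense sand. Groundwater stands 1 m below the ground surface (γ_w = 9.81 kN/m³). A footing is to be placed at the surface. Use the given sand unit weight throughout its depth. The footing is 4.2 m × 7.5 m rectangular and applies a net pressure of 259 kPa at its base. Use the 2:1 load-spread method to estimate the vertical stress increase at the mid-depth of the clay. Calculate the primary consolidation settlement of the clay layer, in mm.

Mid-depth of clay below the ground surface: z = 3.2 + 7.1/2 = 6.75 m.
Total vertical stress at mid-clay: σ_v = 20.3×3.2 + 17.5×3.55 = 127.09 kPa.
Pore pressure: u = 9.81×(6.75 − 1) = 56.408 kPa.
Initial effective stress: σ'_0 = σ_v − u = 127.09 − 56.408 = 70.682 kPa.
Stress increase at mid-clay by the 2:1 spreading method:
Δσ = qBL/((B+z)(L+z)) = 259×4.2×7.5/((4.2+6.75)(7.5+6.75)) = 52.286 kPa
Final effective stress: σ'_f = σ'_0 + Δσ = 70.682 + 52.286 = 122.97 kPa.
Normally consolidated clay, so the full stress increment lies on the virgin compression line:
S_c = C_c·H/(1+e₀)·log₁₀(σ'_f/σ'_0) = 0.22×7.1/(1+0.95)×log₁₀(122.97/70.682)
    = 0.80103 × 0.24049 = 0.1926 m

S_c ≈ 193 mm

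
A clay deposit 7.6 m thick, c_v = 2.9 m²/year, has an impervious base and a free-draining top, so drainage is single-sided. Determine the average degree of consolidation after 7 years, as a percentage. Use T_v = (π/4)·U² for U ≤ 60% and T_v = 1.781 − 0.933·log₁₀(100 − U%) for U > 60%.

Drainage path length: H_d = H = 7.6 m (single drainage).
T_v = c_v·t/H_d² = 2.9×7/7.6² = 0.35145.
T_v = 0.35145 corresponds to the U > 60% branch:
U = 1 − 10^((1.781 − T_v)/0.933)/100 = 0.6594

U ≈ 65.9 %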